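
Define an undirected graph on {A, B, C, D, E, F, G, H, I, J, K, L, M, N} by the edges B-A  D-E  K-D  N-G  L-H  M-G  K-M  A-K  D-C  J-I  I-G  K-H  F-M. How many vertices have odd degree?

Degrees: A:2, B:1, C:1, D:3, E:1, F:1, G:3, H:2, I:2, J:1, K:4, L:1, M:3, N:1
Odd-degree vertices: B, C, D, E, F, G, J, L, M, N.

10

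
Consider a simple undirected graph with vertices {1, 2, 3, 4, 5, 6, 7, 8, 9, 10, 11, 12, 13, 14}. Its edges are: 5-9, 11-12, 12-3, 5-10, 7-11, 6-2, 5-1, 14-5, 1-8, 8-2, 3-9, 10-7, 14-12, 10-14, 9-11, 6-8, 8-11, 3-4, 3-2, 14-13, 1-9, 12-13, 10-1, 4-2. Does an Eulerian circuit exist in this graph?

Yes

Degrees: 1:4, 2:4, 3:4, 4:2, 5:4, 6:2, 7:2, 8:4, 9:4, 10:4, 11:4, 12:4, 13:2, 14:4
Every vertex has even degree and the edges form a single connected piece, so an Eulerian circuit exists.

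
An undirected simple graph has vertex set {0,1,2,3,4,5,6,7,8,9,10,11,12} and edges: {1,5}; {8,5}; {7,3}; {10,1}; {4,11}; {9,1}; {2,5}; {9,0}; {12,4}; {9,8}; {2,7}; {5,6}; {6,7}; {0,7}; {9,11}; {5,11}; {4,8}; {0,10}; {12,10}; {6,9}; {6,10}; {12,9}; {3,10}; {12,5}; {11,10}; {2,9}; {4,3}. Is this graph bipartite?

Yes

Partition the vertices as {4, 5, 7, 9, 10} vs {0, 1, 2, 3, 6, 8, 11, 12}. Each listed edge has one endpoint in each part, so the graph is bipartite.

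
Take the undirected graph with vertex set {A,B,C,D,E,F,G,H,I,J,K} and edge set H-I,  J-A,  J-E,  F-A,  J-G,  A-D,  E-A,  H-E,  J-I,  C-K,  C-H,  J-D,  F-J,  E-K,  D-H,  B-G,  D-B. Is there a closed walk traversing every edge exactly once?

Degrees: A:4, B:2, C:2, D:4, E:4, F:2, G:2, H:4, I:2, J:6, K:2
All degrees are even and the non-isolated vertices are connected — an Eulerian circuit exists.

Yes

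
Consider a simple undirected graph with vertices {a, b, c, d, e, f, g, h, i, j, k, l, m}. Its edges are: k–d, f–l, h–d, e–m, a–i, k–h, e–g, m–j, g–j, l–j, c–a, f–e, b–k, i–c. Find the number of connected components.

3

Component: {a, c, i}
Component: {b, d, h, k}
Component: {e, f, g, j, l, m}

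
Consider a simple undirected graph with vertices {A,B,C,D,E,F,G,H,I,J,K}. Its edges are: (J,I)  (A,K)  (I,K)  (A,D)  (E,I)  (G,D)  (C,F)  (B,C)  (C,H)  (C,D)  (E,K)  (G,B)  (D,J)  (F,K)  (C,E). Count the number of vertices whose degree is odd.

4

Degrees: A:2, B:2, C:5, D:4, E:3, F:2, G:2, H:1, I:3, J:2, K:4
Odd-degree vertices: C, E, H, I.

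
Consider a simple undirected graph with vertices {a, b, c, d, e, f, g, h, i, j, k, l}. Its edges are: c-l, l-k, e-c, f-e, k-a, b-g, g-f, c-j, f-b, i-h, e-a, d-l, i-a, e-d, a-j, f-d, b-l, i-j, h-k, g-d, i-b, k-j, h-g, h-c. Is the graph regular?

Degrees: a:4, b:4, c:4, d:4, e:4, f:4, g:4, h:4, i:4, j:4, k:4, l:4
All degrees equal 4; the graph is regular.

Yes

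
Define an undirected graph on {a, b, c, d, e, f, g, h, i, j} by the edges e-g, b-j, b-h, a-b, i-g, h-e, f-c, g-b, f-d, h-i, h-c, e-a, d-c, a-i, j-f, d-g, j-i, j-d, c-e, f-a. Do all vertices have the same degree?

Degrees: a:4, b:4, c:4, d:4, e:4, f:4, g:4, h:4, i:4, j:4
All degrees equal 4; the graph is regular.

Yes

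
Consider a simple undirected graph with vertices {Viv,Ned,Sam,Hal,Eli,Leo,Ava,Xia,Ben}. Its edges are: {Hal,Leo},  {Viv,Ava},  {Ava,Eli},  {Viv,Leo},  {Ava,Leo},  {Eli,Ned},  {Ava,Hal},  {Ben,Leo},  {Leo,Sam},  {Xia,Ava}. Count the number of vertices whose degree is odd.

6

Degrees: Viv:2, Ned:1, Sam:1, Hal:2, Eli:2, Leo:5, Ava:5, Xia:1, Ben:1
Odd-degree vertices: Ned, Sam, Leo, Ava, Xia, Ben.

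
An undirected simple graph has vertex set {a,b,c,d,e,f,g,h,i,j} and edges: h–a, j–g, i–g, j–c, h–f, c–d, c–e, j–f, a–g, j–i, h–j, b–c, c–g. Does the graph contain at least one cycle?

Yes

The graph has 10 vertices, 13 edges, and 1 connected component.
Since 13 > 10 - 1, a cycle must exist; for instance a-h-j-c-g-a.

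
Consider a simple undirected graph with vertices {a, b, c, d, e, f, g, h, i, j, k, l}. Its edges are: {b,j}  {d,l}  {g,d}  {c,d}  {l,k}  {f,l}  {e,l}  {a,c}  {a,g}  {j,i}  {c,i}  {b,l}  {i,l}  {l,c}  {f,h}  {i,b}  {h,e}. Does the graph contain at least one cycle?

Yes

The graph has 12 vertices, 17 edges, and 1 connected component.
Since 17 > 12 - 1, a cycle must exist; for instance l-e-h-f-l.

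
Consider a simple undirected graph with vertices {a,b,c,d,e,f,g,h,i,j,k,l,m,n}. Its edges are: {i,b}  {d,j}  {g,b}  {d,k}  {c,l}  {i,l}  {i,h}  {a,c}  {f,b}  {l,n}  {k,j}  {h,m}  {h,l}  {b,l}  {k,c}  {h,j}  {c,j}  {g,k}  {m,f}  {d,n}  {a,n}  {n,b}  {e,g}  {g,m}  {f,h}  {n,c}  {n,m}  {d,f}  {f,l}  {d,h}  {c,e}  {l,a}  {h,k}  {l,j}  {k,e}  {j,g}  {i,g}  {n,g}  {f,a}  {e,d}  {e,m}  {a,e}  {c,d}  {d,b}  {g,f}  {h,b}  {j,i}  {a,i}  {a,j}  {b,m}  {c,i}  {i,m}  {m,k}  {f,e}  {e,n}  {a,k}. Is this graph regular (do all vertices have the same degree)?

Yes

Degrees: a:8, b:8, c:8, d:8, e:8, f:8, g:8, h:8, i:8, j:8, k:8, l:8, m:8, n:8
All degrees equal 8; the graph is regular.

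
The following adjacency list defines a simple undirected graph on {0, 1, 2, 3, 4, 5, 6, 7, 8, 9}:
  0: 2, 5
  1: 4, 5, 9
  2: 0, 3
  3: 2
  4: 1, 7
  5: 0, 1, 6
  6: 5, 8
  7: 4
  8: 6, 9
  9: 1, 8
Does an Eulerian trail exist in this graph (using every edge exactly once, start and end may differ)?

No

Degrees: 0:2, 1:3, 2:2, 3:1, 4:2, 5:3, 6:2, 7:1, 8:2, 9:2
Odd-degree vertices: 1, 3, 5, 7 (4 total).
An Eulerian trail requires 0 or 2 odd-degree vertices; here there are 4.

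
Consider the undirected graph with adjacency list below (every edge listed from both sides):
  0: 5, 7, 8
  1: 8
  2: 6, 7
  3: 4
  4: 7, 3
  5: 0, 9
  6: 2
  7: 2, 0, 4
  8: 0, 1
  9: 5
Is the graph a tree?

Yes

|V| = 10, |E| = 9.
Connected and |E| = |V| - 1, which characterizes a tree.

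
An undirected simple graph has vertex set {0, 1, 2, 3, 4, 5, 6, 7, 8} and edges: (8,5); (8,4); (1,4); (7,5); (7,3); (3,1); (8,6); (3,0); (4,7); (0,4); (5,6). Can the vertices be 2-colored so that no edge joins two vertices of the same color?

No

5-6-8-5 is an odd cycle (length 3), and a bipartite graph can contain only even cycles.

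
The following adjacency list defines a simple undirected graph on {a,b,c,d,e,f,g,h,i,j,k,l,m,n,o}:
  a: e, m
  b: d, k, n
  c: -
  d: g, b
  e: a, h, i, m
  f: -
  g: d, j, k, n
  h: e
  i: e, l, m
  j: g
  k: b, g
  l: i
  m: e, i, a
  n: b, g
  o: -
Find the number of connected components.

5

Component: {c}
Component: {f}
Component: {o}
Component: {a, e, h, i, l, m}
Component: {b, d, g, j, k, n}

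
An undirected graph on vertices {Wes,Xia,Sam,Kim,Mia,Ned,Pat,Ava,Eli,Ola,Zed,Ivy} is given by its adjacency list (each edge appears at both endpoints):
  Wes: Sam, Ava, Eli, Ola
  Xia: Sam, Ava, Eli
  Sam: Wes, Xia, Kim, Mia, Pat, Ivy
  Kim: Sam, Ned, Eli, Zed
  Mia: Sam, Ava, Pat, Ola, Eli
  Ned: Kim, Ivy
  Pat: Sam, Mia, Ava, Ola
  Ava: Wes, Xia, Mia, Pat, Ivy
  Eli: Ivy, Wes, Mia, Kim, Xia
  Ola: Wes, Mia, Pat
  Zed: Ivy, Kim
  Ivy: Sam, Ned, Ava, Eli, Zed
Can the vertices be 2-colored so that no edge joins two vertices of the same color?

No

Pat-Mia-Sam-Pat is an odd cycle (length 3), and a bipartite graph can contain only even cycles.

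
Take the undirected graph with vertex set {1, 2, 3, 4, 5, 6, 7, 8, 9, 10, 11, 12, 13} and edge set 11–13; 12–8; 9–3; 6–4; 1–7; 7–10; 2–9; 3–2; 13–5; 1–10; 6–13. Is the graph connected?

No

Component: {8, 12}
Component: {1, 7, 10}
Component: {2, 3, 9}
Component: {4, 5, 6, 11, 13}
There are 4 separate components, so the graph is not connected.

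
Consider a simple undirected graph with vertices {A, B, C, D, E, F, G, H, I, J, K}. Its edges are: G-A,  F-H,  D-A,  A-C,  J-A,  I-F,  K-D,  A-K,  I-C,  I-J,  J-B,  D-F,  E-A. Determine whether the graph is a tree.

|V| = 11, |E| = 13.
A tree on 11 vertices has exactly 10 edges; this graph has 13, so it contains a cycle and is not a tree.

No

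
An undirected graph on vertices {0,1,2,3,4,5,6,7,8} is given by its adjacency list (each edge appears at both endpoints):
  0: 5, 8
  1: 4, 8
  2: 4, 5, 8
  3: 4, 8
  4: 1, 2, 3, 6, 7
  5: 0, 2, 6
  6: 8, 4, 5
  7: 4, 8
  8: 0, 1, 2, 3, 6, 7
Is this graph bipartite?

Yes

A valid 2-coloring puts {4, 5, 8} on one side and {0, 1, 2, 3, 6, 7} on the other; every edge crosses between the two sides.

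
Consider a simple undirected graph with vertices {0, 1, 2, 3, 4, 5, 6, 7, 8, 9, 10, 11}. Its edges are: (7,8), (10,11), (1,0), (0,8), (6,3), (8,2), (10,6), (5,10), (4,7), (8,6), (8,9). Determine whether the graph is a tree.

Yes

|V| = 12, |E| = 11.
It is connected with exactly 11 edges, hence acyclic — it is a tree.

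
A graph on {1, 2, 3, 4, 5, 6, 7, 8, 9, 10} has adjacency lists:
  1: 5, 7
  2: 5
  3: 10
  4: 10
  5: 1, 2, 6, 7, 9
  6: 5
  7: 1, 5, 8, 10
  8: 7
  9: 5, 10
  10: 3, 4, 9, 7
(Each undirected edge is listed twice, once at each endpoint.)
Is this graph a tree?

|V| = 10, |E| = 11.
Connected but with 11 > 9 edges, so it has a cycle and is not a tree.

No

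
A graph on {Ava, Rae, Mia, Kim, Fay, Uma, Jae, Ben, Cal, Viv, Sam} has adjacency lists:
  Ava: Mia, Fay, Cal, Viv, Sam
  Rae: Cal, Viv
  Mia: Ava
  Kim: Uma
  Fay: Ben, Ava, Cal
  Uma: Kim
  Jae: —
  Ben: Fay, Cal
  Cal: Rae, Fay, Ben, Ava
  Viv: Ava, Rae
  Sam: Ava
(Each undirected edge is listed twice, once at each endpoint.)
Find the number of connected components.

Component: {Jae}
Component: {Kim, Uma}
Component: {Ava, Rae, Mia, Fay, Ben, Cal, Viv, Sam}

3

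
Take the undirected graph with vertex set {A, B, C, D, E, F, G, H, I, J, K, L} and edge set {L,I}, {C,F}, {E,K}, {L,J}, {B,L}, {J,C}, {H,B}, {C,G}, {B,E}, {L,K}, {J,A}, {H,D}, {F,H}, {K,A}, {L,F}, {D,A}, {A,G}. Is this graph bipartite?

Partition the vertices as {B, D, F, G, I, J, K} vs {A, C, E, H, L}. Each listed edge has one endpoint in each part, so the graph is bipartite.

Yes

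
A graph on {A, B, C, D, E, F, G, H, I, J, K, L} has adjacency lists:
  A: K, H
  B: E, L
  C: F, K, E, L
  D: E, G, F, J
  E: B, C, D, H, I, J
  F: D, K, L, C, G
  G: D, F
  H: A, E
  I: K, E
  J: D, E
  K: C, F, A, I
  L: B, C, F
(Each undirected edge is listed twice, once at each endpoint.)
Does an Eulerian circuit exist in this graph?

No

Degrees: A:2, B:2, C:4, D:4, E:6, F:5, G:2, H:2, I:2, J:2, K:4, L:3
Vertices with odd degree: F, L. An Eulerian circuit requires all degrees even.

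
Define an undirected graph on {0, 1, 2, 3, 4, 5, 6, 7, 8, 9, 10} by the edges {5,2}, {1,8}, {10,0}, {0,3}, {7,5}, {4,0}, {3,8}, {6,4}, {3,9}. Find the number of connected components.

Component: {2, 5, 7}
Component: {0, 1, 3, 4, 6, 8, 9, 10}

2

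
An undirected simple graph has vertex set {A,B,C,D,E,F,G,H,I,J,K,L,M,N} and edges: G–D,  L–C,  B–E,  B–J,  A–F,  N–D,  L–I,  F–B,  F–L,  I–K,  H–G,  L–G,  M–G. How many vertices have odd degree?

Degrees: A:1, B:3, C:1, D:2, E:1, F:3, G:4, H:1, I:2, J:1, K:1, L:4, M:1, N:1
Odd-degree vertices: A, B, C, E, F, H, J, K, M, N.

10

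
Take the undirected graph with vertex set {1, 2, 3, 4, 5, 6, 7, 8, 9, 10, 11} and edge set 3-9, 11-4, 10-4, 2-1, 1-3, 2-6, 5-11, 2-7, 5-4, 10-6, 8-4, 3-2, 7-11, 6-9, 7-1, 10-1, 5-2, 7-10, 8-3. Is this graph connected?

Yes

A breadth-first search from 1 visits 1, 3, 10, 7, 2, 8, 9, 6, 4, 11, 5 — all 11 vertices — so the graph is connected.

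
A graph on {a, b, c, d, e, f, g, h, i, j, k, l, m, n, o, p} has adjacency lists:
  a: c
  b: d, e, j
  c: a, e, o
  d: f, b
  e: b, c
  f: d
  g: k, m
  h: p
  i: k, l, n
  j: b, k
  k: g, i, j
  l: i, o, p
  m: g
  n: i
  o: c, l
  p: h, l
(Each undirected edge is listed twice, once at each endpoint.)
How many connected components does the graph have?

1

Component: {a, b, c, d, e, f, g, h, i, j, k, l, m, n, o, p}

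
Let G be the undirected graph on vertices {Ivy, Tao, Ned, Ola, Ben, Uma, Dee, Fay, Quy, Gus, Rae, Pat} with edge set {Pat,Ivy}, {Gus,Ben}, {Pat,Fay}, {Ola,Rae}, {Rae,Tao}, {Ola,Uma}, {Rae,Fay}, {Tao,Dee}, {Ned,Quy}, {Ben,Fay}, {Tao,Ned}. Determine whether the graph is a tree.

|V| = 12, |E| = 11.
Connected and |E| = |V| - 1, which characterizes a tree.

Yes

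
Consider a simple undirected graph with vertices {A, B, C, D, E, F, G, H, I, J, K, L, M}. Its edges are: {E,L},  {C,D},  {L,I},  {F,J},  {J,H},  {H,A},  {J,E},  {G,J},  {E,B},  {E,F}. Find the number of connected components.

Component: {K}
Component: {M}
Component: {C, D}
Component: {A, B, E, F, G, H, I, J, L}

4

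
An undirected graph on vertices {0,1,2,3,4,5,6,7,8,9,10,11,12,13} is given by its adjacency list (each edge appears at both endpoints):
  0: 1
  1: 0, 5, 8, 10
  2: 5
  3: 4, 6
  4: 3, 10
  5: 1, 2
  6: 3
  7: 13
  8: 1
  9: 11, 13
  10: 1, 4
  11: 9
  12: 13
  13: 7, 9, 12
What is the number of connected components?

2

Component: {7, 9, 11, 12, 13}
Component: {0, 1, 2, 3, 4, 5, 6, 8, 10}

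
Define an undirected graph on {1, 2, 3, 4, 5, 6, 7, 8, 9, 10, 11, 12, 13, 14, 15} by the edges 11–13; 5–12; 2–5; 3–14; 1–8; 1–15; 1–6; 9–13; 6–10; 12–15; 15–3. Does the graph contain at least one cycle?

|V| = 15, |E| = 11, number of components = 4.
Since 11 = 15 - 4, the graph is a forest and contains no cycle.

No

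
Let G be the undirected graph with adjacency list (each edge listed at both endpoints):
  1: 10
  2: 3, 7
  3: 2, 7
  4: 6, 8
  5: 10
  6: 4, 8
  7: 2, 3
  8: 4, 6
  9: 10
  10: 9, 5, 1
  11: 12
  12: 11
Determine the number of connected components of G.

4

Component: {11, 12}
Component: {2, 3, 7}
Component: {4, 6, 8}
Component: {1, 5, 9, 10}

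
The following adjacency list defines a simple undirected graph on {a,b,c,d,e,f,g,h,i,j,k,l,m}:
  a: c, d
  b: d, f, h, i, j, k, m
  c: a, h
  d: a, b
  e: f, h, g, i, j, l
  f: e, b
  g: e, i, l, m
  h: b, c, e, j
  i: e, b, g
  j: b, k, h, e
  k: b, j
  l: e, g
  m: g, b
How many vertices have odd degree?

Degrees: a:2, b:7, c:2, d:2, e:6, f:2, g:4, h:4, i:3, j:4, k:2, l:2, m:2
Odd-degree vertices: b, i.

2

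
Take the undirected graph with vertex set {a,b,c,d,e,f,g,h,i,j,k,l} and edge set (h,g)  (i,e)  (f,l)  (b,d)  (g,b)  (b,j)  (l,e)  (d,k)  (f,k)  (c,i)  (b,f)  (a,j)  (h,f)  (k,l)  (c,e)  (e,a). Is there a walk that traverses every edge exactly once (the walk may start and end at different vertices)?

Degrees: a:2, b:4, c:2, d:2, e:4, f:4, g:2, h:2, i:2, j:2, k:3, l:3
Odd-degree vertices: k, l (2 total).
With 2 odd-degree vertices and all edges in one connected piece, an Eulerian trail exists (from k to l).

Yes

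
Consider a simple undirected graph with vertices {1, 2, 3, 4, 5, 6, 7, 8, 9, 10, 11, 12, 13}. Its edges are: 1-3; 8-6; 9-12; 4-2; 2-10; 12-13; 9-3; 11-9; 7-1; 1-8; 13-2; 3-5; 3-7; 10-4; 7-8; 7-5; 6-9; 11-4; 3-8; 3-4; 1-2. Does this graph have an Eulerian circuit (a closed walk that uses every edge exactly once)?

Yes

Degrees: 1:4, 2:4, 3:6, 4:4, 5:2, 6:2, 7:4, 8:4, 9:4, 10:2, 11:2, 12:2, 13:2
Every vertex has even degree and the edges form a single connected piece, so an Eulerian circuit exists.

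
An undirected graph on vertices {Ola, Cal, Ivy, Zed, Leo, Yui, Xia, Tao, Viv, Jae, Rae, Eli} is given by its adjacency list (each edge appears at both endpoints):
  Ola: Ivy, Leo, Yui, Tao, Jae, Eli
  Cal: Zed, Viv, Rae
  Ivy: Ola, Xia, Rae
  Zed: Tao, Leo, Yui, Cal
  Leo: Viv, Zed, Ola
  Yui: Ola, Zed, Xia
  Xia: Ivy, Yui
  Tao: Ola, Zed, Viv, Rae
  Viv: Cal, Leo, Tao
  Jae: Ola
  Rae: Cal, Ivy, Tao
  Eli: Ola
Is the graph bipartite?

Yes

Partition the vertices as {Cal, Ivy, Leo, Yui, Tao, Jae, Eli} vs {Ola, Zed, Xia, Viv, Rae}. Each listed edge has one endpoint in each part, so the graph is bipartite.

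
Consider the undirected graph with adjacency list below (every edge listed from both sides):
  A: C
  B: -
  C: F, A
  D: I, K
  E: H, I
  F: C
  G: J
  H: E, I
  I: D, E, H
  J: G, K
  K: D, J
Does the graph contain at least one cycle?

The graph has 11 vertices, 9 edges, and 3 connected components.
One cycle is I-H-E-I.

Yes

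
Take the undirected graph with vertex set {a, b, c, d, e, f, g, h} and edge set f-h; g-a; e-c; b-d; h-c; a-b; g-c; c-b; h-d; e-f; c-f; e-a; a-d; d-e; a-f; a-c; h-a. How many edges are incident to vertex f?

Neighbors of f: a, c, e, h.

4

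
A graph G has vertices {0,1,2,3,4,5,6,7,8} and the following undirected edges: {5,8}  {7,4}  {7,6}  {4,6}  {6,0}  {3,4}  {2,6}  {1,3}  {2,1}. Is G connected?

Component: {5, 8}
Component: {0, 1, 2, 3, 4, 6, 7}
There are 2 separate components, so the graph is not connected.

No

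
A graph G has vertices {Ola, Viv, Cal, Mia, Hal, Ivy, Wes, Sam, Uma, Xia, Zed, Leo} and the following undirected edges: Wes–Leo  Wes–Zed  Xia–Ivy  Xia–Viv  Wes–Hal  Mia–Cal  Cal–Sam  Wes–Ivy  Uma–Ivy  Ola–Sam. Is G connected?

Component: {Ola, Cal, Mia, Sam}
Component: {Viv, Hal, Ivy, Wes, Uma, Xia, Zed, Leo}
There are 2 separate components, so the graph is not connected.

No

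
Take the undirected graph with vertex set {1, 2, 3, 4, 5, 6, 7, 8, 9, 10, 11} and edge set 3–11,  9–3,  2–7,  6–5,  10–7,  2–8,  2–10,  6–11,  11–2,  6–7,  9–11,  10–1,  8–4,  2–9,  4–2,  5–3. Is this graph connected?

Yes

Starting from 1 and exploring outward reaches every vertex (1, 10, 2, 7, 9, 4, 11, 8, 6, 3, 5); the graph is connected.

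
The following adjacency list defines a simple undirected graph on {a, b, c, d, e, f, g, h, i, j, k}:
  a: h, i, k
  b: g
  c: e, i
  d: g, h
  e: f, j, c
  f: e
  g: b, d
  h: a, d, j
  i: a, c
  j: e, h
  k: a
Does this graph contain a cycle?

|V| = 11, |E| = 11, number of components = 1.
Since 11 > 11 - 1, a cycle must exist; for instance a-h-j-e-c-i-a.

Yes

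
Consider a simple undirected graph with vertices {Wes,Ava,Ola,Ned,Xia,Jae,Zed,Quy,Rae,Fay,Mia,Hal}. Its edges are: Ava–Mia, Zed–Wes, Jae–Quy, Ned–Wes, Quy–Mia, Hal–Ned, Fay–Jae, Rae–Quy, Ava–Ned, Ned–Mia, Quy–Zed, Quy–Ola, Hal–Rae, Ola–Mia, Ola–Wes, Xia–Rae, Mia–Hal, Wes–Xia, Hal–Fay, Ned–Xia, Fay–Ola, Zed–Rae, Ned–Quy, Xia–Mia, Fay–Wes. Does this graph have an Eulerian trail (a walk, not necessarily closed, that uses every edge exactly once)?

Yes

Degrees: Wes:5, Ava:2, Ola:4, Ned:6, Xia:4, Jae:2, Zed:3, Quy:6, Rae:4, Fay:4, Mia:6, Hal:4
Odd-degree vertices: Wes, Zed (2 total).
With 2 odd-degree vertices and all edges in one connected piece, an Eulerian trail exists (from Wes to Zed).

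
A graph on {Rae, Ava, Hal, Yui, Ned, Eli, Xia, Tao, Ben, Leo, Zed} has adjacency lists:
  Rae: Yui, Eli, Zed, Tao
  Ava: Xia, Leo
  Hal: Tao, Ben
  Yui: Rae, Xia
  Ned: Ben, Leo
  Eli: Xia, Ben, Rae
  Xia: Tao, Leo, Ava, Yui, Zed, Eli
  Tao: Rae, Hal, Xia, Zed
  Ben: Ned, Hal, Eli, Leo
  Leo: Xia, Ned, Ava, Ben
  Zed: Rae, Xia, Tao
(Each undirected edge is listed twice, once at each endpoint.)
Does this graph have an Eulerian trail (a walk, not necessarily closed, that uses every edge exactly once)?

Degrees: Rae:4, Ava:2, Hal:2, Yui:2, Ned:2, Eli:3, Xia:6, Tao:4, Ben:4, Leo:4, Zed:3
Odd-degree vertices: Eli, Zed (2 total).
With 2 odd-degree vertices and all edges in one connected piece, an Eulerian trail exists (from Eli to Zed).

Yes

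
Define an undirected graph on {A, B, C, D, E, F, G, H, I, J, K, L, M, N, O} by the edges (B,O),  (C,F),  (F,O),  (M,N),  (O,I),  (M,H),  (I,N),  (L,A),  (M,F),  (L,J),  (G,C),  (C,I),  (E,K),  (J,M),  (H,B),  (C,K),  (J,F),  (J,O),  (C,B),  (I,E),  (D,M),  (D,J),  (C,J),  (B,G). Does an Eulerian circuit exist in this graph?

Degrees: A:1, B:4, C:6, D:2, E:2, F:4, G:2, H:2, I:4, J:6, K:2, L:2, M:5, N:2, O:4
A, M have odd degree; an Eulerian circuit needs every degree to be even, so none exists.

No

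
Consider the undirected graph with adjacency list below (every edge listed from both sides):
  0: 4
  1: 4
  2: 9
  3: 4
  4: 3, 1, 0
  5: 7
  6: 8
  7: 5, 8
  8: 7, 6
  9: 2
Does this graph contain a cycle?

|V| = 10, |E| = 7, number of components = 3.
Since 7 = 10 - 3, the graph is a forest and contains no cycle.

No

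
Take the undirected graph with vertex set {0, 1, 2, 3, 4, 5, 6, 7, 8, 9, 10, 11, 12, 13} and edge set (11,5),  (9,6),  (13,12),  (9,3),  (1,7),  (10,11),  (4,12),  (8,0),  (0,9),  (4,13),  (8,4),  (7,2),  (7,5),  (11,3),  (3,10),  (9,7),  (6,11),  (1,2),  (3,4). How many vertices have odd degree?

0

Degrees: 0:2, 1:2, 2:2, 3:4, 4:4, 5:2, 6:2, 7:4, 8:2, 9:4, 10:2, 11:4, 12:2, 13:2
Odd-degree vertices: none.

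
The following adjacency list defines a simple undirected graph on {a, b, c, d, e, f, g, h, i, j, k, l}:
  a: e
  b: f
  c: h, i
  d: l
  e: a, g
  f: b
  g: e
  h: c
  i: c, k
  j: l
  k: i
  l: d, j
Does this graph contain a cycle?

|V| = 12, |E| = 8, number of components = 4.
Since 8 = 12 - 4, the graph is a forest and contains no cycle.

No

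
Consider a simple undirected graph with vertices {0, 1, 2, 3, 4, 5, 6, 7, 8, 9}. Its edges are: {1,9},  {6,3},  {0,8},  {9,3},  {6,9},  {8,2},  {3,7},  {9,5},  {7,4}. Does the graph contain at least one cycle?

|V| = 10, |E| = 9, number of components = 2.
Since 9 > 10 - 2, a cycle must exist; for instance 9-3-6-9.

Yes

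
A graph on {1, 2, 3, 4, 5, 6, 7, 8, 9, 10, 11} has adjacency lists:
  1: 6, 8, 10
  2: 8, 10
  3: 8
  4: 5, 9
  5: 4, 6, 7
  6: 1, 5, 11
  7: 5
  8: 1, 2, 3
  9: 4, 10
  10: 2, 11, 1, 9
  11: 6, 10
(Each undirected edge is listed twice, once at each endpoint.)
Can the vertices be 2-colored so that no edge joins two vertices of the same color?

Partition the vertices as {4, 6, 7, 8, 10} vs {1, 2, 3, 5, 9, 11}. Each listed edge has one endpoint in each part, so the graph is bipartite.

Yes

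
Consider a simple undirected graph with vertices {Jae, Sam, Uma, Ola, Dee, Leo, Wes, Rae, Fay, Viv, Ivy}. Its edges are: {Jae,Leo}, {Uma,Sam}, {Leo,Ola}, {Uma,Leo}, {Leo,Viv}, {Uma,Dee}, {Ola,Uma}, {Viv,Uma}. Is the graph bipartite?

No

Uma-Leo-Viv-Uma is an odd cycle (length 3), and a bipartite graph can contain only even cycles.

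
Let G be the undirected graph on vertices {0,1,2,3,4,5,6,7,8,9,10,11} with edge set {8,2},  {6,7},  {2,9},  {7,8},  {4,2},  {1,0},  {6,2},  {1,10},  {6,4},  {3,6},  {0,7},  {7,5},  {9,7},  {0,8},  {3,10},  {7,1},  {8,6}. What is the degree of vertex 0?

3

Neighbors of 0: 1, 7, 8.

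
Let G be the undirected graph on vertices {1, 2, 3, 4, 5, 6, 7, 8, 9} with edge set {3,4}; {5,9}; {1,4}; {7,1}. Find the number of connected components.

Component: {2}
Component: {6}
Component: {8}
Component: {5, 9}
Component: {1, 3, 4, 7}

5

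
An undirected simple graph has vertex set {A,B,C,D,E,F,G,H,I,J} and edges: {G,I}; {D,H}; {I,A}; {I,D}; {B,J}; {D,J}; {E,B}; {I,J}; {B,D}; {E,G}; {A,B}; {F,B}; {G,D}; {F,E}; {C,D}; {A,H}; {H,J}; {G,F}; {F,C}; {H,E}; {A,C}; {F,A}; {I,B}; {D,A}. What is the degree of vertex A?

Neighbors of A: B, C, D, F, H, I.

6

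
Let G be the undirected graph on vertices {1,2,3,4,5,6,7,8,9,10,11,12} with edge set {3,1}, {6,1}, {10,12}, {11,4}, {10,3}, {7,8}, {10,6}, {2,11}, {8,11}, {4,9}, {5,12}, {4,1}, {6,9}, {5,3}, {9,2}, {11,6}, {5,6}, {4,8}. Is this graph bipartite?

8-11-4-8 is an odd cycle (length 3), and a bipartite graph can contain only even cycles.

No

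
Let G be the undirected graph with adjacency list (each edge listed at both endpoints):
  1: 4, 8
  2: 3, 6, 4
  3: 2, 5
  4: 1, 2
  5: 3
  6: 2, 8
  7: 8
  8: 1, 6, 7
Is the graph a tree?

|V| = 8, |E| = 8.
Connected but with 8 > 7 edges, so it has a cycle and is not a tree.

No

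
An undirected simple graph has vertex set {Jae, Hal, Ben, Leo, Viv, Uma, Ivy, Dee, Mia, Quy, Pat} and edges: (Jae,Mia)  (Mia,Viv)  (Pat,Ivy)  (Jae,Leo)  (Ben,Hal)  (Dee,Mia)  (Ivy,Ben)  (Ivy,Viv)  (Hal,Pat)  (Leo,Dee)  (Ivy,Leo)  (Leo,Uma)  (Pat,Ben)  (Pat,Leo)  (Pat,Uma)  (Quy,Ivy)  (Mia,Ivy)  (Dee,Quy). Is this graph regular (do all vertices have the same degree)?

Degrees: Jae:2, Hal:2, Ben:3, Leo:5, Viv:2, Uma:2, Ivy:6, Dee:3, Mia:4, Quy:2, Pat:5
Vertex Jae has degree 2 while Ivy has degree 6, so the graph is not regular.

No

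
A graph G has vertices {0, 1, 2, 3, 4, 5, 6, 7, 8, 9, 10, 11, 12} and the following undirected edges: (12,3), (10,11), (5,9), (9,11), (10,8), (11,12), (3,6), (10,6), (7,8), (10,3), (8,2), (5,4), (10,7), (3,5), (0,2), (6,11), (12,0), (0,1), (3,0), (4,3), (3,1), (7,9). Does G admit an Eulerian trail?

Degrees: 0:4, 1:2, 2:2, 3:7, 4:2, 5:3, 6:3, 7:3, 8:3, 9:3, 10:5, 11:4, 12:3
Odd-degree vertices: 3, 5, 6, 7, 8, 9, 10, 12 (8 total).
An Eulerian trail requires 0 or 2 odd-degree vertices; here there are 8.

No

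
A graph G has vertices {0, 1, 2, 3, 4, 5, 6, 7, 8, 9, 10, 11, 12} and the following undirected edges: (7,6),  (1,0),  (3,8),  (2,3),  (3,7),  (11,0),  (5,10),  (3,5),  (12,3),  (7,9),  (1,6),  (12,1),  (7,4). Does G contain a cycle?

Yes

|V| = 13, |E| = 13, number of components = 1.
One cycle is 1-6-7-3-12-1.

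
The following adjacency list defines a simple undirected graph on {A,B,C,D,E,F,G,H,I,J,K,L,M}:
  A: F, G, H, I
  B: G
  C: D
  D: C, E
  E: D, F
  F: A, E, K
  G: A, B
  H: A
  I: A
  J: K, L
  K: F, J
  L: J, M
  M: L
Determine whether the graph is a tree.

The graph has 13 vertices and 12 edges.
Connected and |E| = |V| - 1, which characterizes a tree.

Yes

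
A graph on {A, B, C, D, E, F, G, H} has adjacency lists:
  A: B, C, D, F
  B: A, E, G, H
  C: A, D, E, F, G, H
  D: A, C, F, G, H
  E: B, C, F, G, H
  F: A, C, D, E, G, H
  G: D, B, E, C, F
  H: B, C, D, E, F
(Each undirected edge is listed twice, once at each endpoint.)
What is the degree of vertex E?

5

Neighbors of E: B, C, F, G, H.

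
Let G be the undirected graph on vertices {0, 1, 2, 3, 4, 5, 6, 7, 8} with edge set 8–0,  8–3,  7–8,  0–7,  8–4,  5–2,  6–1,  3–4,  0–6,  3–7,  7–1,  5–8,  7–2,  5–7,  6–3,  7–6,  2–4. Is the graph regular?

Degrees: 0:3, 1:2, 2:3, 3:4, 4:3, 5:3, 6:4, 7:7, 8:5
Degrees are not all equal (e.g. deg(1)=2 but deg(7)=7); not regular.

No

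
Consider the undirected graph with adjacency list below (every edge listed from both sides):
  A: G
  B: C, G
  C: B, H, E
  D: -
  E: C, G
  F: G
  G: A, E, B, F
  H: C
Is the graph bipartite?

Color {C, D, G} black and {A, B, E, F, H} white. No edge joins two same-colored vertices, so the graph is bipartite.

Yes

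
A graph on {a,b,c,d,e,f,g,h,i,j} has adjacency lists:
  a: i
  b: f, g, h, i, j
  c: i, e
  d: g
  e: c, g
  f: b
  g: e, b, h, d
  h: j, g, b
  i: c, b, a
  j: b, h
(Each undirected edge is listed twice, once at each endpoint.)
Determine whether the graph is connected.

Yes

Starting from a and exploring outward reaches every vertex (a, i, b, c, g, j, f, h, e, d); the graph is connected.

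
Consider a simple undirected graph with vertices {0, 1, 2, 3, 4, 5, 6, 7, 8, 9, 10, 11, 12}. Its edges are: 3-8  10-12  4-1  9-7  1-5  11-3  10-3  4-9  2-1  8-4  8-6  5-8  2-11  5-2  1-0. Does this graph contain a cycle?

Yes

The graph has 13 vertices, 15 edges, and 1 connected component.
Since 15 > 13 - 1, a cycle must exist; for instance 1-2-11-3-8-4-1.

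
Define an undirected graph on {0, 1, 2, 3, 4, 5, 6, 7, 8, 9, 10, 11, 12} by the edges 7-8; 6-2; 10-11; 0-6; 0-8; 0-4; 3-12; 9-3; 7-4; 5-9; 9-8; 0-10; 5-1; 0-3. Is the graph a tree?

The graph has 13 vertices and 14 edges.
A tree on 13 vertices has exactly 12 edges; this graph has 14, so it contains a cycle and is not a tree.

No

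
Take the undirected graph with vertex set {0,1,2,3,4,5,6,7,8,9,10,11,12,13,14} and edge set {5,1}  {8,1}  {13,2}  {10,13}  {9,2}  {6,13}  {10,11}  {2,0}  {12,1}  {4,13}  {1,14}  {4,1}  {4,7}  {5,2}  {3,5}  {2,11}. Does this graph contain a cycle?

|V| = 15, |E| = 16, number of components = 1.
One cycle is 2-5-1-4-13-2.

Yes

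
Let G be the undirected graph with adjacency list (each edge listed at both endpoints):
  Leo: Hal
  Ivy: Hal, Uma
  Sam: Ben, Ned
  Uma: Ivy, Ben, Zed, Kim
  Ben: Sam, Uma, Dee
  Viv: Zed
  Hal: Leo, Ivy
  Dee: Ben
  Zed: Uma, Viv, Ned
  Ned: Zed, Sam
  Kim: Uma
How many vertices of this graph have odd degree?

Degrees: Leo:1, Ivy:2, Sam:2, Uma:4, Ben:3, Viv:1, Hal:2, Dee:1, Zed:3, Ned:2, Kim:1
Odd-degree vertices: Leo, Ben, Viv, Dee, Zed, Kim.

6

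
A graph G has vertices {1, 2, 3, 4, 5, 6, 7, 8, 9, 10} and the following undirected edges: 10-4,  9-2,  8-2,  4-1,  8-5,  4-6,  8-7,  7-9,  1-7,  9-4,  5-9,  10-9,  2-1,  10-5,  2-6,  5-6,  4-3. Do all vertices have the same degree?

No

Degrees: 1:3, 2:4, 3:1, 4:5, 5:4, 6:3, 7:3, 8:3, 9:5, 10:3
Degrees are not all equal (e.g. deg(3)=1 but deg(4)=5); not regular.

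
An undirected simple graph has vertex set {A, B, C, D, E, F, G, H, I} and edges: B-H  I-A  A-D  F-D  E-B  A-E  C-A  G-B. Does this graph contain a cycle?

The graph has 9 vertices, 8 edges, and 1 connected component.
Since 8 = 9 - 1, the graph is a forest and contains no cycle.

No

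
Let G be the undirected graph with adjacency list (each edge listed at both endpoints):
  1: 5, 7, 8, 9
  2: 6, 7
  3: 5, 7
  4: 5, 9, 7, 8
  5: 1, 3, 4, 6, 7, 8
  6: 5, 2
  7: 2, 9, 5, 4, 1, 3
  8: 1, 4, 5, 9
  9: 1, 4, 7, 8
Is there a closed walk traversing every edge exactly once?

Degrees: 1:4, 2:2, 3:2, 4:4, 5:6, 6:2, 7:6, 8:4, 9:4
All degrees are even and the non-isolated vertices are connected — an Eulerian circuit exists.

Yes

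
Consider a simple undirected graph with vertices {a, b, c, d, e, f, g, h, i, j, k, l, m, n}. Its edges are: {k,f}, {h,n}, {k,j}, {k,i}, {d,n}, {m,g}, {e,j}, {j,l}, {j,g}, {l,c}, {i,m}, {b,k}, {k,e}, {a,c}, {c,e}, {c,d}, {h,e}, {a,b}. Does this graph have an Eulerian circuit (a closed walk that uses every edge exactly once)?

Degrees: a:2, b:2, c:4, d:2, e:4, f:1, g:2, h:2, i:2, j:4, k:5, l:2, m:2, n:2
f, k have odd degree; an Eulerian circuit needs every degree to be even, so none exists.

No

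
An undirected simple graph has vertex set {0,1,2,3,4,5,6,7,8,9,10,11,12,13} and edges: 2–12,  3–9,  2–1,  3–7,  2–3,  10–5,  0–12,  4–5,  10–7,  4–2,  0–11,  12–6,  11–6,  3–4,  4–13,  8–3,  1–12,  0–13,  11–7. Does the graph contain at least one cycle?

|V| = 14, |E| = 19, number of components = 1.
One cycle is 4-5-10-7-3-4.

Yes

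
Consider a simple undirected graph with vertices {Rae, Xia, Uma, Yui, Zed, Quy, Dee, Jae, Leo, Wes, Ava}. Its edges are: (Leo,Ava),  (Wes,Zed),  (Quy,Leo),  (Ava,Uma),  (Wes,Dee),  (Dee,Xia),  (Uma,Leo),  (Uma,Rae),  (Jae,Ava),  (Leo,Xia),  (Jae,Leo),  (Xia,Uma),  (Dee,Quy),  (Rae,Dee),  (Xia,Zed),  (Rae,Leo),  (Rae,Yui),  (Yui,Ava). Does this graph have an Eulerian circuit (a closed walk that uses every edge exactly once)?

Yes

Degrees: Rae:4, Xia:4, Uma:4, Yui:2, Zed:2, Quy:2, Dee:4, Jae:2, Leo:6, Wes:2, Ava:4
Every vertex has even degree and the edges form a single connected piece, so an Eulerian circuit exists.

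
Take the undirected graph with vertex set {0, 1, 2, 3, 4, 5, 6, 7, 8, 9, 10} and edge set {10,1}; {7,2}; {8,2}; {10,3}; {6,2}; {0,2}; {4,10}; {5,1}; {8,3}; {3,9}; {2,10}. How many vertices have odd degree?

Degrees: 0:1, 1:2, 2:5, 3:3, 4:1, 5:1, 6:1, 7:1, 8:2, 9:1, 10:4
Odd-degree vertices: 0, 2, 3, 4, 5, 6, 7, 9.

8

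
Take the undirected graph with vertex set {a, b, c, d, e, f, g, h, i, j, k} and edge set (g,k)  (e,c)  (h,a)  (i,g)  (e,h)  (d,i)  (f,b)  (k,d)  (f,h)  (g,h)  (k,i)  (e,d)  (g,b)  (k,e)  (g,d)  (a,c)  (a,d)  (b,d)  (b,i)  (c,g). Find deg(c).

Neighbors of c: a, e, g.

3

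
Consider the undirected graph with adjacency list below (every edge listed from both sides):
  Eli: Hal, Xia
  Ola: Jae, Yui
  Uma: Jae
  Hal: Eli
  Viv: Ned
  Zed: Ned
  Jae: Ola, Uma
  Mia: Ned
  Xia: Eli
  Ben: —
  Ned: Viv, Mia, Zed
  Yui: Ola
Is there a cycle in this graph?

No

The graph has 12 vertices, 8 edges, and 4 connected components.
Since 8 = 12 - 4, the graph is a forest and contains no cycle.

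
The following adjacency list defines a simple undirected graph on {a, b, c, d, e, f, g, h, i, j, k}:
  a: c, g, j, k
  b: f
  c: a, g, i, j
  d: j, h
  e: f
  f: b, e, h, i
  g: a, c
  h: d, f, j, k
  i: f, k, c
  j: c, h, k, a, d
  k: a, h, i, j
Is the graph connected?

Starting from a and exploring outward reaches every vertex (a, j, k, c, g, h, d, i, f, b, e); the graph is connected.

Yes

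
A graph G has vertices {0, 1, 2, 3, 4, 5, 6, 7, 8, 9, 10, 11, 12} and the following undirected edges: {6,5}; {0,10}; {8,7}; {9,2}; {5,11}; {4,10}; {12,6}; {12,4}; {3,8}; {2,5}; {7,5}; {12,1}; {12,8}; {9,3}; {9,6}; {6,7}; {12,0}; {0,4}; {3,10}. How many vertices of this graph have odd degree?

Degrees: 0:3, 1:1, 2:2, 3:3, 4:3, 5:4, 6:4, 7:3, 8:3, 9:3, 10:3, 11:1, 12:5
Odd-degree vertices: 0, 1, 3, 4, 7, 8, 9, 10, 11, 12.

10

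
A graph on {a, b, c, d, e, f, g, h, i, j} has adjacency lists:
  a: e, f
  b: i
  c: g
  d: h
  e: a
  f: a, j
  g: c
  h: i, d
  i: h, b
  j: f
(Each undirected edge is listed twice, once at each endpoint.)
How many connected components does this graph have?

Component: {c, g}
Component: {a, e, f, j}
Component: {b, d, h, i}

3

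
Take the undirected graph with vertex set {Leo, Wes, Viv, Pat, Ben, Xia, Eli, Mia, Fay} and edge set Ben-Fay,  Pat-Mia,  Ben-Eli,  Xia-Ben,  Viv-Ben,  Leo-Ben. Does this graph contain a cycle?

The graph has 9 vertices, 6 edges, and 3 connected components.
Since 6 = 9 - 3, the graph is a forest and contains no cycle.

No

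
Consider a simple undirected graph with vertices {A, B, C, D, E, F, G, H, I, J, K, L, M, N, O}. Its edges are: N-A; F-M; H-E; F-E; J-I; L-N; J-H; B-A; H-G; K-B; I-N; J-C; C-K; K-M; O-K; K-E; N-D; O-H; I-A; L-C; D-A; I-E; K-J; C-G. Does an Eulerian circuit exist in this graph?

Degrees: A:4, B:2, C:4, D:2, E:4, F:2, G:2, H:4, I:4, J:4, K:6, L:2, M:2, N:4, O:2
All degrees are even and the non-isolated vertices are connected — an Eulerian circuit exists.

Yes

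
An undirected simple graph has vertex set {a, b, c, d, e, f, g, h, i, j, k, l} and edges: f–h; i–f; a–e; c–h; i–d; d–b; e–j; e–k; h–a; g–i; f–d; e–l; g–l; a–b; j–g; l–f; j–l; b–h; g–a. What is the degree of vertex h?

4

Neighbors of h: a, b, c, f.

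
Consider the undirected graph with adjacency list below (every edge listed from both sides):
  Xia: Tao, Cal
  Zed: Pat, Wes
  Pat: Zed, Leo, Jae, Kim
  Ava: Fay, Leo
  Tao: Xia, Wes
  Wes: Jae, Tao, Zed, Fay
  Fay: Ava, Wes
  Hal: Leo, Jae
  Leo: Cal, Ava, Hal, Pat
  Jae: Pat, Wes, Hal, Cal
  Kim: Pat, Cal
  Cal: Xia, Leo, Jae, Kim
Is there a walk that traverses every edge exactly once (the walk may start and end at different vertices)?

Yes

Degrees: Xia:2, Zed:2, Pat:4, Ava:2, Tao:2, Wes:4, Fay:2, Hal:2, Leo:4, Jae:4, Kim:2, Cal:4
Odd-degree vertices: none (0 total).
The non-isolated vertices are connected and exactly 0 have odd degree, so an Eulerian trail exists.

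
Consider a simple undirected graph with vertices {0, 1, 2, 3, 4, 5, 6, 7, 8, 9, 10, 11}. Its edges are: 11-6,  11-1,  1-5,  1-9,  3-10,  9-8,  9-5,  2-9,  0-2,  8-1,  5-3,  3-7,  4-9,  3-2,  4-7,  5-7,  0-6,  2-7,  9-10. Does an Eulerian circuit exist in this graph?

Degrees: 0:2, 1:4, 2:4, 3:4, 4:2, 5:4, 6:2, 7:4, 8:2, 9:6, 10:2, 11:2
Every vertex has even degree and the edges form a single connected piece, so an Eulerian circuit exists.

Yes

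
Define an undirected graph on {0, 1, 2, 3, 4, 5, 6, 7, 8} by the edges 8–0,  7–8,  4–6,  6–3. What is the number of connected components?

Component: {1}
Component: {2}
Component: {5}
Component: {0, 7, 8}
Component: {3, 4, 6}

5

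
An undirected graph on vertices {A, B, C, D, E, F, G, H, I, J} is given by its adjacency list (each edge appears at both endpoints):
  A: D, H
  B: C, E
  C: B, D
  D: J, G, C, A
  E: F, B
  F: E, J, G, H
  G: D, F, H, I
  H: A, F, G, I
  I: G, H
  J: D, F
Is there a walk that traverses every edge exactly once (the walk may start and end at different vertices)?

Yes

Degrees: A:2, B:2, C:2, D:4, E:2, F:4, G:4, H:4, I:2, J:2
Odd-degree vertices: none (0 total).
The non-isolated vertices are connected and exactly 0 have odd degree, so an Eulerian trail exists.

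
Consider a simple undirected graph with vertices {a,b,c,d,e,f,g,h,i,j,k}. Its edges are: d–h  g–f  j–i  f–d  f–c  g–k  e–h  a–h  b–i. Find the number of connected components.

Component: {b, i, j}
Component: {a, c, d, e, f, g, h, k}

2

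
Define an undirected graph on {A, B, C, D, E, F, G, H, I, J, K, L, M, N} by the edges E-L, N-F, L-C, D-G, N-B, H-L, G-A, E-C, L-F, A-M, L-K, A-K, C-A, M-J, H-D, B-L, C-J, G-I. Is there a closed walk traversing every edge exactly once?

Degrees: A:4, B:2, C:4, D:2, E:2, F:2, G:3, H:2, I:1, J:2, K:2, L:6, M:2, N:2
G, I have odd degree; an Eulerian circuit needs every degree to be even, so none exists.

No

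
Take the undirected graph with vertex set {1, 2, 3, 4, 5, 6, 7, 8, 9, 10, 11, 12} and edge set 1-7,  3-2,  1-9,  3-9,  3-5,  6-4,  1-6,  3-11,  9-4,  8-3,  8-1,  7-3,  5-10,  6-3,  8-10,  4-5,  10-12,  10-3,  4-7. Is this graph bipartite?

No

8-3-10-8 is an odd cycle (length 3), and a bipartite graph can contain only even cycles.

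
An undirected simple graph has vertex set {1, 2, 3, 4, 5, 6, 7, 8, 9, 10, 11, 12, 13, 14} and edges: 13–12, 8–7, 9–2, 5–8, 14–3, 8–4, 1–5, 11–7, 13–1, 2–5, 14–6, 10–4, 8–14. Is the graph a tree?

Yes

The graph has 14 vertices and 13 edges.
It is connected with exactly 13 edges, hence acyclic — it is a tree.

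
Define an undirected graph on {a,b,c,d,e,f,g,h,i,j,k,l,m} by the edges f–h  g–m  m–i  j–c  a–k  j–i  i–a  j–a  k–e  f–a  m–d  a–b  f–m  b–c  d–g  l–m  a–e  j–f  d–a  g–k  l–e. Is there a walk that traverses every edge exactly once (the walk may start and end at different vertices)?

No

Degrees: a:7, b:2, c:2, d:3, e:3, f:4, g:3, h:1, i:3, j:4, k:3, l:2, m:5
Odd-degree vertices: a, d, e, g, h, i, k, m (8 total).
With 8 odd-degree vertices (more than two), no single trail can use every edge.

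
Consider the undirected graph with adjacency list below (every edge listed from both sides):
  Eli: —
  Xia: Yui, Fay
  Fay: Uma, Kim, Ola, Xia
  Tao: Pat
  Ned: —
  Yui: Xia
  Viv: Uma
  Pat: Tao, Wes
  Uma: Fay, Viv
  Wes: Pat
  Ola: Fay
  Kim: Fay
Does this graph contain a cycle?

No

|V| = 12, |E| = 8, number of components = 4.
A forest on 12 vertices with 4 components has exactly 8 edges, which matches — so no cycle.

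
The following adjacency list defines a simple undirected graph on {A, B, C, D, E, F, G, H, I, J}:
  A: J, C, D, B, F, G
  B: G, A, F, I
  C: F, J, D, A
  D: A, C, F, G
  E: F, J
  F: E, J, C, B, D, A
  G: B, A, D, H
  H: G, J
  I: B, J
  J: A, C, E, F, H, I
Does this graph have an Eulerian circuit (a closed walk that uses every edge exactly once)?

Degrees: A:6, B:4, C:4, D:4, E:2, F:6, G:4, H:2, I:2, J:6
Every vertex has even degree and the edges form a single connected piece, so an Eulerian circuit exists.

Yes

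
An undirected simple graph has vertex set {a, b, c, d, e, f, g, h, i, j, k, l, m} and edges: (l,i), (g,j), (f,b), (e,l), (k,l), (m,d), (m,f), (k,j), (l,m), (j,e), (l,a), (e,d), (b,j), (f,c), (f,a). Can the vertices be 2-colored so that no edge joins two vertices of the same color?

Color {d, f, h, j, l} black and {a, b, c, e, g, i, k, m} white. No edge joins two same-colored vertices, so the graph is bipartite.

Yes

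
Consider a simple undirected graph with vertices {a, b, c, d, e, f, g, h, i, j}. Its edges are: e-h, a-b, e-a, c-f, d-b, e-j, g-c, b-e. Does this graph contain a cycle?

|V| = 10, |E| = 8, number of components = 3.
One cycle is a-e-b-a.

Yes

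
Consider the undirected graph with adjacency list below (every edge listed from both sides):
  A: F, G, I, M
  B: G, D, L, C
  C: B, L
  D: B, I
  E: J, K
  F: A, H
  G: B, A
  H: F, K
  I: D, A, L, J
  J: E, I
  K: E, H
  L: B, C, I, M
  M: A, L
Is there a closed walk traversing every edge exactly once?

Degrees: A:4, B:4, C:2, D:2, E:2, F:2, G:2, H:2, I:4, J:2, K:2, L:4, M:2
Every vertex has even degree and the edges form a single connected piece, so an Eulerian circuit exists.

Yes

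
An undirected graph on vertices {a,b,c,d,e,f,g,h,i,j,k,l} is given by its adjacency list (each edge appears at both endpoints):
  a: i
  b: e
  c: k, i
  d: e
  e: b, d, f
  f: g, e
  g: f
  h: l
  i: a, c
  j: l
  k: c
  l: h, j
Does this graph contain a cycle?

No

The graph has 12 vertices, 9 edges, and 3 connected components.
Since 9 = 12 - 3, the graph is a forest and contains no cycle.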